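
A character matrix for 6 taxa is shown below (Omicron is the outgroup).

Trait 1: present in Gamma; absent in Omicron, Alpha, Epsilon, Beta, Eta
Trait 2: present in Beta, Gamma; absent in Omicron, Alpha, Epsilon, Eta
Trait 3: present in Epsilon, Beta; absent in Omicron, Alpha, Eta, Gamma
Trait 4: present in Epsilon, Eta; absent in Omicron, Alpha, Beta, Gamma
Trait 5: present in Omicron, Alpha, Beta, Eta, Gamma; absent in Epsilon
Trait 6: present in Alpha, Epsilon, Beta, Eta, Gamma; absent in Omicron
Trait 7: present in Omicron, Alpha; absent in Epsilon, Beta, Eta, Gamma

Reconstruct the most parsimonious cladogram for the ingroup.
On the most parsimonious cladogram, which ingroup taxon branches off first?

Character polarity is set by the outgroup: the derived state is whichever differs from the outgroup's state, so for Trait 5, Trait 7 the derived state is 'absent', and for the remaining characters it is 'present'.
Trait 1 (derived state 'present') is unique to Gamma (autapomorphy; uninformative for grouping).
Only Beta and Gamma show the derived state 'present' for Trait 2, supporting them as a clade.
Trait 3 groups Beta and Epsilon, which is incompatible with the clades supported by the remaining characters; treating it as convergent (homoplasy) costs fewer steps than any alternative tree.
Trait 4 (derived state 'present') is shared by Epsilon and Eta — a synapomorphy uniting that clade.
Trait 5 (derived state 'absent') is unique to Epsilon (autapomorphy; uninformative for grouping).
All ingroup taxa share the derived state 'present' for Trait 6; it defines the ingroup but does not resolve relationships within it.
Trait 7: derived state 'absent' in Beta, Epsilon, Eta, and Gamma only — synapomorphy for {Beta, Epsilon, Eta, Gamma}.
Most parsimonious ingroup topology: (Alpha,((Epsilon,Eta),(Beta,Gamma))).
Alpha is sister to the clade containing all other ingroup taxa, so it is the earliest-diverging (most basal) ingroup lineage.

Alpha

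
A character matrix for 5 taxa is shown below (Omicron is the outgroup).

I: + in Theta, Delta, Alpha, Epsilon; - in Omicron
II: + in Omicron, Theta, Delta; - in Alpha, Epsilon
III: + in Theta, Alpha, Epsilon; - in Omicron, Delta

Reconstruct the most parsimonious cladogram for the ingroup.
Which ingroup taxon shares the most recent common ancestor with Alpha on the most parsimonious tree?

Character polarity is set by the outgroup: the derived state is whichever differs from the outgroup's state, so for II the derived state is '-', and for the remaining characters it is '+'.
I (derived state '+') is shared by all ingroup taxa — unites the whole ingroup.
II: derived state '-' in Alpha and Epsilon only — synapomorphy for {Alpha, Epsilon}.
III (derived state '+') is shared by Alpha, Epsilon, and Theta — a synapomorphy uniting that clade.
Most parsimonious ingroup topology: ((Theta,(Alpha,Epsilon)),Delta).
Alpha and Epsilon form a cherry on this tree, so they are sister taxa.

Epsilon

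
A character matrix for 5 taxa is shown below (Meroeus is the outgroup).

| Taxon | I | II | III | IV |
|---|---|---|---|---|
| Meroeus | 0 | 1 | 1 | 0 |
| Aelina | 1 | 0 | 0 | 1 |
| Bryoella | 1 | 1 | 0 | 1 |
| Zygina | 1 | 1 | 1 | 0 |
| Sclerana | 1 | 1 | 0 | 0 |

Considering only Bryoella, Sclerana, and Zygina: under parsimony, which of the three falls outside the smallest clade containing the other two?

Zygina

Character polarity is set by the outgroup: the derived state is whichever differs from the outgroup's state, so for II, III the derived state is '0', and for the remaining characters it is '1'.
All ingroup taxa share the derived state '1' for I; it defines the ingroup but does not resolve relationships within it.
II: derived state '0' in Aelina only — an autapomorphy, so it tells us nothing about relationships among taxa.
III (derived state '0') is shared by Aelina, Bryoella, and Sclerana — a synapomorphy uniting that clade.
Only Aelina and Bryoella show the derived state '1' for IV, supporting them as a clade.
Most parsimonious ingroup topology: (((Aelina,Bryoella),Sclerana),Zygina).
Bryoella and Sclerana share a more recent common ancestor with each other than either does with Zygina, so Zygina is the least closely related of the three.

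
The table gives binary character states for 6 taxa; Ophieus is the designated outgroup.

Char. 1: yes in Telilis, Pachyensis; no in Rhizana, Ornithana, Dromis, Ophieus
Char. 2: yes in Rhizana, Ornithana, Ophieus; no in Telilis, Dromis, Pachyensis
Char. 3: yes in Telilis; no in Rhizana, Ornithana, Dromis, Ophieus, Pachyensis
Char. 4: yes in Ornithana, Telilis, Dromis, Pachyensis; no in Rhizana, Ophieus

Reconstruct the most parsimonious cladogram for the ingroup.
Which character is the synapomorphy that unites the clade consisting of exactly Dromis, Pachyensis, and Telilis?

Char. 2

Character polarity is set by the outgroup: the derived state is whichever differs from the outgroup's state, so for Char. 2 the derived state is 'no', and for the remaining characters it is 'yes'.
Char. 1: derived state 'yes' in Pachyensis and Telilis only — synapomorphy for {Pachyensis, Telilis}.
Only Dromis, Pachyensis, and Telilis show the derived state 'no' for Char. 2, supporting them as a clade.
Char. 3 (derived state 'yes') is unique to Telilis (autapomorphy; uninformative for grouping).
Char. 4 (derived state 'yes') is shared by Dromis, Ornithana, Pachyensis, and Telilis — a synapomorphy uniting that clade.
Most parsimonious ingroup topology: (Rhizana,(((Pachyensis,Telilis),Dromis),Ornithana)).
The clade {Dromis, Pachyensis, Telilis} is supported by Char. 2: its derived state 'no' occurs in exactly those taxa and in no other taxon (including the outgroup).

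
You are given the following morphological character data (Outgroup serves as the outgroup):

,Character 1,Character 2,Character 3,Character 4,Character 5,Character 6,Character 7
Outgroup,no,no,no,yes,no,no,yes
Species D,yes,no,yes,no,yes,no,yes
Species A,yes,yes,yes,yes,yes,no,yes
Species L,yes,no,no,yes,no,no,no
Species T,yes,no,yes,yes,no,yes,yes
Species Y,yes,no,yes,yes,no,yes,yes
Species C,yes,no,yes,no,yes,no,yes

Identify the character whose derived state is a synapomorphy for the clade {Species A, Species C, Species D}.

Character polarity is set by the outgroup: the derived state is whichever differs from the outgroup's state, so for Character 4, Character 7 the derived state is 'no', and for the remaining characters it is 'yes'.
All ingroup taxa share the derived state 'yes' for Character 1; it defines the ingroup but does not resolve relationships within it.
Character 2 (derived state 'yes') is unique to Species A (autapomorphy; uninformative for grouping).
Character 3: derived state 'yes' in Species A, Species C, Species D, Species T, and Species Y only — synapomorphy for {Species A, Species C, Species D, Species T, Species Y}.
Character 4 (derived state 'no') is shared by Species C and Species D — a synapomorphy uniting that clade.
Character 5 (derived state 'yes') is shared by Species A, Species C, and Species D — a synapomorphy uniting that clade.
Only Species T and Species Y show the derived state 'yes' for Character 6, supporting them as a clade.
Character 7: derived state 'no' in Species L only — an autapomorphy, so it tells us nothing about relationships among taxa.
Most parsimonious ingroup topology: ((((Species D,Species C),Species A),(Species T,Species Y)),Species L).
The clade {Species A, Species C, Species D} is supported by Character 5: its derived state 'yes' occurs in exactly those taxa and in no other taxon (including the outgroup).

Character 5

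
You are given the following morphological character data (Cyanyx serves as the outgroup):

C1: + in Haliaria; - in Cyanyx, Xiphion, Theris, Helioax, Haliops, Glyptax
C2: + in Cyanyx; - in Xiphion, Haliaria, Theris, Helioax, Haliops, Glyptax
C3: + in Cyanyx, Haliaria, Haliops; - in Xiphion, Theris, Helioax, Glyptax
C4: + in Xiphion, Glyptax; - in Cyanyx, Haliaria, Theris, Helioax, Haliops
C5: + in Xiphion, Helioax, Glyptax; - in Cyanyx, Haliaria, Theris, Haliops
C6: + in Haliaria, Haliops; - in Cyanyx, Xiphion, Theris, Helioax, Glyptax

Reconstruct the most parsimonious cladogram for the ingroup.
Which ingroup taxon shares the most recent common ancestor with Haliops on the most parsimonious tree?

Haliaria

Character polarity is set by the outgroup: the derived state is whichever differs from the outgroup's state, so for C2, C3 the derived state is '-', and for the remaining characters it is '+'.
C1: derived state '+' in Haliaria only — an autapomorphy, so it tells us nothing about relationships among taxa.
All ingroup taxa share the derived state '-' for C2; it defines the ingroup but does not resolve relationships within it.
Only Glyptax, Helioax, Theris, and Xiphion show the derived state '-' for C3, supporting them as a clade.
C4: derived state '+' in Glyptax and Xiphion only — synapomorphy for {Glyptax, Xiphion}.
C5 (derived state '+') is shared by Glyptax, Helioax, and Xiphion — a synapomorphy uniting that clade.
C6 (derived state '+') is shared by Haliaria and Haliops — a synapomorphy uniting that clade.
Most parsimonious ingroup topology: ((((Xiphion,Glyptax),Helioax),Theris),(Haliaria,Haliops)).
Haliops and Haliaria form a cherry on this tree, so they are sister taxa.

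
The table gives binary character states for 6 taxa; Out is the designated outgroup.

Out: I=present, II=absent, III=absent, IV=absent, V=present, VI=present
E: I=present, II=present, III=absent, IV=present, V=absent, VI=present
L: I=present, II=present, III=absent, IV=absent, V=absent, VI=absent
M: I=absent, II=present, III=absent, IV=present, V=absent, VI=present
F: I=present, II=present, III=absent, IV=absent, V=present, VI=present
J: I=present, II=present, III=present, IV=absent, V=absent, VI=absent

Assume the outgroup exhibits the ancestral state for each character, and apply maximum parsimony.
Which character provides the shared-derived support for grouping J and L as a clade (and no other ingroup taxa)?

VI

Character polarity is set by the outgroup: the derived state is whichever differs from the outgroup's state, so for I, V, VI the derived state is 'absent', and for the remaining characters it is 'present'.
I (derived state 'absent') is unique to M (autapomorphy; uninformative for grouping).
II (derived state 'present') is shared by all ingroup taxa — unites the whole ingroup.
III (derived state 'present') is unique to J (autapomorphy; uninformative for grouping).
Only E and M show the derived state 'present' for IV, supporting them as a clade.
V (derived state 'absent') is shared by E, J, L, and M — a synapomorphy uniting that clade.
Only J and L show the derived state 'absent' for VI, supporting them as a clade.
Most parsimonious ingroup topology: (((E,M),(L,J)),F).
The clade {J, L} is supported by VI: its derived state 'absent' occurs in exactly those taxa and in no other taxon (including the outgroup).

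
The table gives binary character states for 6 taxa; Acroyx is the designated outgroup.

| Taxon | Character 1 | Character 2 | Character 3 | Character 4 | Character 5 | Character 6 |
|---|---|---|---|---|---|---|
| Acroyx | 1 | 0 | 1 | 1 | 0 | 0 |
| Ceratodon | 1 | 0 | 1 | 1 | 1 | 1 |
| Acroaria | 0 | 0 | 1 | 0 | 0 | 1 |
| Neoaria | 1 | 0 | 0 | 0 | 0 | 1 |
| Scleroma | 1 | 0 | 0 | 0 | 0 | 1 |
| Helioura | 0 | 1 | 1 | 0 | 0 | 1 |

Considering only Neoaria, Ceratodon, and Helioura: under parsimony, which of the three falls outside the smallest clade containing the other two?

Ceratodon

Character polarity is set by the outgroup: the derived state is whichever differs from the outgroup's state, so for Character 1, Character 3, Character 4 the derived state is '0', and for the remaining characters it is '1'.
Only Acroaria and Helioura show the derived state '0' for Character 1, supporting them as a clade.
Character 2 (derived state '1') is unique to Helioura (autapomorphy; uninformative for grouping).
Character 3: derived state '0' in Neoaria and Scleroma only — synapomorphy for {Neoaria, Scleroma}.
Only Acroaria, Helioura, Neoaria, and Scleroma show the derived state '0' for Character 4, supporting them as a clade.
Character 5: derived state '1' in Ceratodon only — an autapomorphy, so it tells us nothing about relationships among taxa.
All ingroup taxa share the derived state '1' for Character 6; it defines the ingroup but does not resolve relationships within it.
Most parsimonious ingroup topology: (Ceratodon,((Acroaria,Helioura),(Neoaria,Scleroma))).
Helioura and Neoaria share a more recent common ancestor with each other than either does with Ceratodon, so Ceratodon is the least closely related of the three.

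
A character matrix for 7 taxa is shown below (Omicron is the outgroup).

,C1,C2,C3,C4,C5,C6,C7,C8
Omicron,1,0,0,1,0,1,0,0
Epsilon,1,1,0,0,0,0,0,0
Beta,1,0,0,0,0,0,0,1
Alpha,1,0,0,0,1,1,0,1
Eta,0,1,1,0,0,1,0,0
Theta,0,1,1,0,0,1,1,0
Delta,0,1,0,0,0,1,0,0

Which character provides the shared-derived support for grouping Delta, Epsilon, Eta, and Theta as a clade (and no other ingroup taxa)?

Character polarity is set by the outgroup: the derived state is whichever differs from the outgroup's state, so for C1, C4, C6 the derived state is '0', and for the remaining characters it is '1'.
C1: derived state '0' in Delta, Eta, and Theta only — synapomorphy for {Delta, Eta, Theta}.
C2 (derived state '1') is shared by Delta, Epsilon, Eta, and Theta — a synapomorphy uniting that clade.
C3: derived state '1' in Eta and Theta only — synapomorphy for {Eta, Theta}.
All ingroup taxa share the derived state '0' for C4; it defines the ingroup but does not resolve relationships within it.
C5: derived state '1' in Alpha only — an autapomorphy, so it tells us nothing about relationships among taxa.
C6 (state '0') occurs in Beta and Epsilon but conflicts with the nesting implied by the other characters — most parsimoniously interpreted as homoplasy.
C7: derived state '1' in Theta only — an autapomorphy, so it tells us nothing about relationships among taxa.
Only Alpha and Beta show the derived state '1' for C8, supporting them as a clade.
Most parsimonious ingroup topology: ((Epsilon,((Eta,Theta),Delta)),(Beta,Alpha)).
The clade {Delta, Epsilon, Eta, Theta} is supported by C2: its derived state '1' occurs in exactly those taxa and in no other taxon (including the outgroup).

C2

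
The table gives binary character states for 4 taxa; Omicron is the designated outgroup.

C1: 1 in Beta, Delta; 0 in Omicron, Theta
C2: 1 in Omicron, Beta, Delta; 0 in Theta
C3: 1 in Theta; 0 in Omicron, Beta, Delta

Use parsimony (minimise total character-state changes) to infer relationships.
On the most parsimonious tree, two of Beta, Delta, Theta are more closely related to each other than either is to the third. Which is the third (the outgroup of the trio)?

Character polarity is set by the outgroup: the derived state is whichever differs from the outgroup's state, so for C2 the derived state is '0', and for the remaining characters it is '1'.
Only Beta and Delta show the derived state '1' for C1, supporting them as a clade.
C2 (derived state '0') is unique to Theta (autapomorphy; uninformative for grouping).
C3: derived state '1' in Theta only — an autapomorphy, so it tells us nothing about relationships among taxa.
Most parsimonious ingroup topology: (Theta,(Delta,Beta)).
Delta and Beta share a more recent common ancestor with each other than either does with Theta, so Theta is the least closely related of the three.

Theta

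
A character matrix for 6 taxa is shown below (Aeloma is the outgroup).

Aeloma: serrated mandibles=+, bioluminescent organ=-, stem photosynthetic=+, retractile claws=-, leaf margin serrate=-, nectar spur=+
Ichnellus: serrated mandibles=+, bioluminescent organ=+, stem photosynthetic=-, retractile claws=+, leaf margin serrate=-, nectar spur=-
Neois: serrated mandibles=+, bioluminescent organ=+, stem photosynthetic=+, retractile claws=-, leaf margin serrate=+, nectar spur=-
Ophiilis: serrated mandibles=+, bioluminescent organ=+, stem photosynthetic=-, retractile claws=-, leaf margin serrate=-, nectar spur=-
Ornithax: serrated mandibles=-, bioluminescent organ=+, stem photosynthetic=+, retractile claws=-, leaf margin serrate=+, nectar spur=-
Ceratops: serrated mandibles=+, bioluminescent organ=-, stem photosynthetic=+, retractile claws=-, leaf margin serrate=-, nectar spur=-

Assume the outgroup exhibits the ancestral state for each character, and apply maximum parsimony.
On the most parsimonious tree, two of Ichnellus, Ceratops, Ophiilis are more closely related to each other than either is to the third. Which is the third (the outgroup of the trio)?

Character polarity is set by the outgroup: the derived state is whichever differs from the outgroup's state, so for serrated mandibles, stem photosynthetic, nectar spur the derived state is '-', and for the remaining characters it is '+'.
serrated mandibles: derived state '-' in Ornithax only — an autapomorphy, so it tells us nothing about relationships among taxa.
Only Ichnellus, Neois, Ophiilis, and Ornithax show the derived state '+' for bioluminescent organ, supporting them as a clade.
stem photosynthetic: derived state '-' in Ichnellus and Ophiilis only — synapomorphy for {Ichnellus, Ophiilis}.
retractile claws (derived state '+') is unique to Ichnellus (autapomorphy; uninformative for grouping).
leaf margin serrate (derived state '+') is shared by Neois and Ornithax — a synapomorphy uniting that clade.
nectar spur (derived state '-') is shared by all ingroup taxa — unites the whole ingroup.
Most parsimonious ingroup topology: (((Ichnellus,Ophiilis),(Neois,Ornithax)),Ceratops).
Ichnellus and Ophiilis share a more recent common ancestor with each other than either does with Ceratops, so Ceratops is the least closely related of the three.

Ceratops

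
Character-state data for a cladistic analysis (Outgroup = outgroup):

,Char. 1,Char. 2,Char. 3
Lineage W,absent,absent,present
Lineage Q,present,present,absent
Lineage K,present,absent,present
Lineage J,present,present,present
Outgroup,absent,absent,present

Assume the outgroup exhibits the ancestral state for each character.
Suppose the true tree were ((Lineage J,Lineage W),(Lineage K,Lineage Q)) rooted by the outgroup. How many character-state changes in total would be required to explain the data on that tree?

Map each character onto ((Lineage J,Lineage W),(Lineage K,Lineage Q)) (rooted by Outgroup) and count the minimum state changes it requires (Fitch parsimony):
Char. 1: 2; Char. 2: 2; Char. 3: 1.
Total tree length = 5.

5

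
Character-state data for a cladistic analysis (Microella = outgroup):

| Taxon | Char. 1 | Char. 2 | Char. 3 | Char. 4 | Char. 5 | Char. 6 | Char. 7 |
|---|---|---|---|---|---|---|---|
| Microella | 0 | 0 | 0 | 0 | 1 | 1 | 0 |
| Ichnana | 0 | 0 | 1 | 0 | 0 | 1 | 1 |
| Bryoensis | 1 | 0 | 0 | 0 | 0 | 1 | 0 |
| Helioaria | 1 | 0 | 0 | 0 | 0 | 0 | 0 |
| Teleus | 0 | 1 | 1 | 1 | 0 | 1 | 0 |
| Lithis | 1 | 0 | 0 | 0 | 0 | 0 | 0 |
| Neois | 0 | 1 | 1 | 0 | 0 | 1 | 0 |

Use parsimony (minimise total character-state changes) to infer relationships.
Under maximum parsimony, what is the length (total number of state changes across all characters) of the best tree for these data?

Character polarity is set by the outgroup: the derived state is whichever differs from the outgroup's state, so for Char. 5, Char. 6 the derived state is '0', and for the remaining characters it is '1'.
Char. 1: derived state '1' in Bryoensis, Helioaria, and Lithis only — synapomorphy for {Bryoensis, Helioaria, Lithis}.
Char. 2 (derived state '1') is shared by Neois and Teleus — a synapomorphy uniting that clade.
Char. 3 (derived state '1') is shared by Ichnana, Neois, and Teleus — a synapomorphy uniting that clade.
Char. 4: derived state '1' in Teleus only — an autapomorphy, so it tells us nothing about relationships among taxa.
All ingroup taxa share the derived state '0' for Char. 5; it defines the ingroup but does not resolve relationships within it.
Char. 6: derived state '0' in Helioaria and Lithis only — synapomorphy for {Helioaria, Lithis}.
Char. 7: derived state '1' in Ichnana only — an autapomorphy, so it tells us nothing about relationships among taxa.
Most parsimonious ingroup topology: ((Ichnana,(Teleus,Neois)),(Bryoensis,(Helioaria,Lithis))).
Changes per character on this tree: Char. 1: 1; Char. 2: 1; Char. 3: 1; Char. 4: 1; Char. 5: 1; Char. 6: 1; Char. 7: 1.
Total = 7.

7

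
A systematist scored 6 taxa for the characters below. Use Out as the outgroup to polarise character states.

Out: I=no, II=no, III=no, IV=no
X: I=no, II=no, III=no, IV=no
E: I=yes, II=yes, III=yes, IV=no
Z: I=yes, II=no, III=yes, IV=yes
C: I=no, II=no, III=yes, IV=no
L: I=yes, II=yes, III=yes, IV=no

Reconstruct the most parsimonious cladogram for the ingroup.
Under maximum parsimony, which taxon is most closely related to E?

L

The outgroup has state 'no' for every character, so 'yes' is the derived state throughout.
Only E, L, and Z show the derived state 'yes' for I, supporting them as a clade.
II (derived state 'yes') is shared by E and L — a synapomorphy uniting that clade.
III: derived state 'yes' in C, E, L, and Z only — synapomorphy for {C, E, L, Z}.
IV: derived state 'yes' in Z only — an autapomorphy, so it tells us nothing about relationships among taxa.
Most parsimonious ingroup topology: (X,(((E,L),Z),C)).
E and L form a cherry on this tree, so they are sister taxa.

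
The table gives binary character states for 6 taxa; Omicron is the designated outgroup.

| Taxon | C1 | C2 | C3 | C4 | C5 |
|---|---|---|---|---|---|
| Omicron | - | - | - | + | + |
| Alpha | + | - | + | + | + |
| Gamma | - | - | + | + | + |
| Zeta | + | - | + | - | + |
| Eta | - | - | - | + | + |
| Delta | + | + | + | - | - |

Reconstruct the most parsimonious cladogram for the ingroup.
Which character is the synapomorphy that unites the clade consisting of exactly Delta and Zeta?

Character polarity is set by the outgroup: the derived state is whichever differs from the outgroup's state, so for C4, C5 the derived state is '-', and for the remaining characters it is '+'.
C1: derived state '+' in Alpha, Delta, and Zeta only — synapomorphy for {Alpha, Delta, Zeta}.
C2 (derived state '+') is unique to Delta (autapomorphy; uninformative for grouping).
C3: derived state '+' in Alpha, Delta, Gamma, and Zeta only — synapomorphy for {Alpha, Delta, Gamma, Zeta}.
C4 (derived state '-') is shared by Delta and Zeta — a synapomorphy uniting that clade.
C5: derived state '-' in Delta only — an autapomorphy, so it tells us nothing about relationships among taxa.
Most parsimonious ingroup topology: (((Alpha,(Zeta,Delta)),Gamma),Eta).
The clade {Delta, Zeta} is supported by C4: its derived state '-' occurs in exactly those taxa and in no other taxon (including the outgroup).

C4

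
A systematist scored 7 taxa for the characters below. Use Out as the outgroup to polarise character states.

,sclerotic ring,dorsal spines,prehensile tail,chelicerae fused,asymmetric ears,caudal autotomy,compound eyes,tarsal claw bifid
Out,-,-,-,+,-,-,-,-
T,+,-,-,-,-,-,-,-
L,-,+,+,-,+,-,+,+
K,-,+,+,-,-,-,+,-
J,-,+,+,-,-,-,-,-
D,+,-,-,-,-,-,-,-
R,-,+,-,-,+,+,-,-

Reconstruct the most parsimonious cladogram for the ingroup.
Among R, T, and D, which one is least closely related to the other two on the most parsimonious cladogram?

R

Character polarity is set by the outgroup: the derived state is whichever differs from the outgroup's state, so for chelicerae fused the derived state is '-', and for the remaining characters it is '+'.
sclerotic ring (derived state '+') is shared by D and T — a synapomorphy uniting that clade.
dorsal spines (derived state '+') is shared by J, K, L, and R — a synapomorphy uniting that clade.
prehensile tail: derived state '+' in J, K, and L only — synapomorphy for {J, K, L}.
All ingroup taxa share the derived state '-' for chelicerae fused; it defines the ingroup but does not resolve relationships within it.
asymmetric ears groups L and R, which is incompatible with the clades supported by the remaining characters; treating it as convergent (homoplasy) costs fewer steps than any alternative tree.
caudal autotomy (derived state '+') is unique to R (autapomorphy; uninformative for grouping).
compound eyes (derived state '+') is shared by K and L — a synapomorphy uniting that clade.
tarsal claw bifid: derived state '+' in L only — an autapomorphy, so it tells us nothing about relationships among taxa.
Most parsimonious ingroup topology: ((T,D),(((L,K),J),R)).
T and D share a more recent common ancestor with each other than either does with R, so R is the least closely related of the three.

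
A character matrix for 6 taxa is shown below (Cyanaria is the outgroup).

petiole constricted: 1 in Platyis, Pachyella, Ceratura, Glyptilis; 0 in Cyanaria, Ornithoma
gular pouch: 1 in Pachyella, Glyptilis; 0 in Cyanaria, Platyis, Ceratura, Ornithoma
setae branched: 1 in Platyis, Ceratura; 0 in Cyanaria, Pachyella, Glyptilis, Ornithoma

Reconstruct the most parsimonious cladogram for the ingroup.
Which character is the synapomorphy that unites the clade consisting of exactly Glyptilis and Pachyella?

The outgroup has state '0' for every character, so '1' is the derived state throughout.
petiole constricted (derived state '1') is shared by Ceratura, Glyptilis, Pachyella, and Platyis — a synapomorphy uniting that clade.
gular pouch (derived state '1') is shared by Glyptilis and Pachyella — a synapomorphy uniting that clade.
Only Ceratura and Platyis show the derived state '1' for setae branched, supporting them as a clade.
Most parsimonious ingroup topology: (((Platyis,Ceratura),(Pachyella,Glyptilis)),Ornithoma).
The clade {Glyptilis, Pachyella} is supported by gular pouch: its derived state '1' occurs in exactly those taxa and in no other taxon (including the outgroup).

gular pouch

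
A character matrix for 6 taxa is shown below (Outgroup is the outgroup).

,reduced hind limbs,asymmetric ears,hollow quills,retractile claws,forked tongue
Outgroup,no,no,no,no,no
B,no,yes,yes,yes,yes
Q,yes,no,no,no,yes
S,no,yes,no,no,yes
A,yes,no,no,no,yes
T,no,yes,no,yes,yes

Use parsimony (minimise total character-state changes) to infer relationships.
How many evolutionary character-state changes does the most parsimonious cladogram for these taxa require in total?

The outgroup has state 'no' for every character, so 'yes' is the derived state throughout.
reduced hind limbs (derived state 'yes') is shared by A and Q — a synapomorphy uniting that clade.
asymmetric ears (derived state 'yes') is shared by B, S, and T — a synapomorphy uniting that clade.
hollow quills (derived state 'yes') is unique to B (autapomorphy; uninformative for grouping).
retractile claws: derived state 'yes' in B and T only — synapomorphy for {B, T}.
All ingroup taxa share the derived state 'yes' for forked tongue; it defines the ingroup but does not resolve relationships within it.
Most parsimonious ingroup topology: (((B,T),S),(Q,A)).
Changes per character on this tree: reduced hind limbs: 1; asymmetric ears: 1; hollow quills: 1; retractile claws: 1; forked tongue: 1.
Total = 5.

5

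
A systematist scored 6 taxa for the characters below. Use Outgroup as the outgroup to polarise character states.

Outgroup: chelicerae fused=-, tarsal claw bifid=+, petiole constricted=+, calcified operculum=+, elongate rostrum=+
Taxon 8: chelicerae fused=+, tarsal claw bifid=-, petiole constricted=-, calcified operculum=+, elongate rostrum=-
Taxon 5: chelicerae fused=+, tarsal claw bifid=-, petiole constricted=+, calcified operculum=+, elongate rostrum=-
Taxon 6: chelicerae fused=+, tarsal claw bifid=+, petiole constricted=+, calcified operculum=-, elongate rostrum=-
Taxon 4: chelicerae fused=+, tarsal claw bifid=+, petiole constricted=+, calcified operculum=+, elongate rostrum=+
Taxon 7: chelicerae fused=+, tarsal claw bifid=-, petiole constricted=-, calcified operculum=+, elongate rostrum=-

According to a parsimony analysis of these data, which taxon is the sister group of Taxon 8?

Character polarity is set by the outgroup: the derived state is whichever differs from the outgroup's state, so for tarsal claw bifid, petiole constricted, calcified operculum, elongate rostrum the derived state is '-', and for the remaining characters it is '+'.
All ingroup taxa share the derived state '+' for chelicerae fused; it defines the ingroup but does not resolve relationships within it.
tarsal claw bifid: derived state '-' in Taxon 5, Taxon 7, and Taxon 8 only — synapomorphy for {Taxon 5, Taxon 7, Taxon 8}.
Only Taxon 7 and Taxon 8 show the derived state '-' for petiole constricted, supporting them as a clade.
calcified operculum (derived state '-') is unique to Taxon 6 (autapomorphy; uninformative for grouping).
elongate rostrum (derived state '-') is shared by Taxon 5, Taxon 6, Taxon 7, and Taxon 8 — a synapomorphy uniting that clade.
Most parsimonious ingroup topology: ((((Taxon 8,Taxon 7),Taxon 5),Taxon 6),Taxon 4).
Taxon 8 and Taxon 7 form a cherry on this tree, so they are sister taxa.

Taxon 7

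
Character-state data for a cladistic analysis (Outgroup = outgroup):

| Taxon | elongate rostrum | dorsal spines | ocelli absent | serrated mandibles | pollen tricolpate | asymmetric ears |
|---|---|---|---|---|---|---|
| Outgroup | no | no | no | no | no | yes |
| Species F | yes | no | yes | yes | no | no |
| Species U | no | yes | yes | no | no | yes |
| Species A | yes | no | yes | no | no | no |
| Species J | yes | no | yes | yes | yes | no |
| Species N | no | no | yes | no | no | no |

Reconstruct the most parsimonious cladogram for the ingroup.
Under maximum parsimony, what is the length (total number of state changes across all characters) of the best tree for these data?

Character polarity is set by the outgroup: the derived state is whichever differs from the outgroup's state, so for asymmetric ears the derived state is 'no', and for the remaining characters it is 'yes'.
elongate rostrum: derived state 'yes' in Species A, Species F, and Species J only — synapomorphy for {Species A, Species F, Species J}.
dorsal spines (derived state 'yes') is unique to Species U (autapomorphy; uninformative for grouping).
All ingroup taxa share the derived state 'yes' for ocelli absent; it defines the ingroup but does not resolve relationships within it.
serrated mandibles: derived state 'yes' in Species F and Species J only — synapomorphy for {Species F, Species J}.
pollen tricolpate (derived state 'yes') is unique to Species J (autapomorphy; uninformative for grouping).
asymmetric ears (derived state 'no') is shared by Species A, Species F, Species J, and Species N — a synapomorphy uniting that clade.
Most parsimonious ingroup topology: ((((Species F,Species J),Species A),Species N),Species U).
Changes per character on this tree: elongate rostrum: 1; dorsal spines: 1; ocelli absent: 1; serrated mandibles: 1; pollen tricolpate: 1; asymmetric ears: 1.
Total = 6.

6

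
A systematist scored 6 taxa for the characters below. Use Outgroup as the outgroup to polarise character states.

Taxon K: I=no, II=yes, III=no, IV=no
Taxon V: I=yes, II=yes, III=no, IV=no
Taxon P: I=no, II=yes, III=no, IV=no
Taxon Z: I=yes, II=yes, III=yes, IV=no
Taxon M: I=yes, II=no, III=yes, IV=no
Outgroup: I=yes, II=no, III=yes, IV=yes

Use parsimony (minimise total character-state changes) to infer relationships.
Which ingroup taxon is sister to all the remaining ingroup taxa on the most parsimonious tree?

Character polarity is set by the outgroup: the derived state is whichever differs from the outgroup's state, so for I, III, IV the derived state is 'no', and for the remaining characters it is 'yes'.
Only Taxon K and Taxon P show the derived state 'no' for I, supporting them as a clade.
II (derived state 'yes') is shared by Taxon K, Taxon P, Taxon V, and Taxon Z — a synapomorphy uniting that clade.
Only Taxon K, Taxon P, and Taxon V show the derived state 'no' for III, supporting them as a clade.
IV (derived state 'no') is shared by all ingroup taxa — unites the whole ingroup.
Most parsimonious ingroup topology: (((Taxon V,(Taxon K,Taxon P)),Taxon Z),Taxon M).
Taxon M is sister to the clade containing all other ingroup taxa, so it is the earliest-diverging (most basal) ingroup lineage.

Taxon M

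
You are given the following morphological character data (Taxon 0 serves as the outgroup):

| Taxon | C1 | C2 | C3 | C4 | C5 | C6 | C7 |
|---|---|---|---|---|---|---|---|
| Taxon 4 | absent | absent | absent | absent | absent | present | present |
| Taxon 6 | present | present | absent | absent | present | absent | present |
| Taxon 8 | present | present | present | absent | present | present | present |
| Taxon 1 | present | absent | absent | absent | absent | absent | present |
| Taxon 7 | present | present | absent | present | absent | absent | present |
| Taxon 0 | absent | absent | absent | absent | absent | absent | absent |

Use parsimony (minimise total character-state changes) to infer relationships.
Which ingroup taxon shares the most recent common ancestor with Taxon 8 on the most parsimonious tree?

The outgroup has state 'absent' for every character, so 'present' is the derived state throughout.
Only Taxon 1, Taxon 6, Taxon 7, and Taxon 8 show the derived state 'present' for C1, supporting them as a clade.
C2 (derived state 'present') is shared by Taxon 6, Taxon 7, and Taxon 8 — a synapomorphy uniting that clade.
C3 (derived state 'present') is unique to Taxon 8 (autapomorphy; uninformative for grouping).
C4 (derived state 'present') is unique to Taxon 7 (autapomorphy; uninformative for grouping).
C5 (derived state 'present') is shared by Taxon 6 and Taxon 8 — a synapomorphy uniting that clade.
C6 (state 'present') occurs in Taxon 4 and Taxon 8 but conflicts with the nesting implied by the other characters — most parsimoniously interpreted as homoplasy.
C7 (derived state 'present') is shared by all ingroup taxa — unites the whole ingroup.
Most parsimonious ingroup topology: ((((Taxon 6,Taxon 8),Taxon 7),Taxon 1),Taxon 4).
Taxon 8 and Taxon 6 form a cherry on this tree, so they are sister taxa.

Taxon 6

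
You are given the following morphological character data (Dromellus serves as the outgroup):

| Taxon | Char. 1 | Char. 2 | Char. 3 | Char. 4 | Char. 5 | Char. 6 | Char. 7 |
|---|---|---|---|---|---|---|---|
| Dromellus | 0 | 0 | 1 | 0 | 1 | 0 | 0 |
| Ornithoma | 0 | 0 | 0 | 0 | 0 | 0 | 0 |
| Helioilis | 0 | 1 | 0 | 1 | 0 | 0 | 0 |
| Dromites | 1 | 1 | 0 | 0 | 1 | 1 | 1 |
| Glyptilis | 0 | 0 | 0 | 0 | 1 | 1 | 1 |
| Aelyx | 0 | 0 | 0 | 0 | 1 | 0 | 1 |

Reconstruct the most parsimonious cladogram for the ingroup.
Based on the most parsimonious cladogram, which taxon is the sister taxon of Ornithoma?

Helioilis

Character polarity is set by the outgroup: the derived state is whichever differs from the outgroup's state, so for Char. 3, Char. 5 the derived state is '0', and for the remaining characters it is '1'.
Char. 1: derived state '1' in Dromites only — an autapomorphy, so it tells us nothing about relationships among taxa.
Char. 2 groups Dromites and Helioilis, which is incompatible with the clades supported by the remaining characters; treating it as convergent (homoplasy) costs fewer steps than any alternative tree.
All ingroup taxa share the derived state '0' for Char. 3; it defines the ingroup but does not resolve relationships within it.
Char. 4 (derived state '1') is unique to Helioilis (autapomorphy; uninformative for grouping).
Only Helioilis and Ornithoma show the derived state '0' for Char. 5, supporting them as a clade.
Char. 6: derived state '1' in Dromites and Glyptilis only — synapomorphy for {Dromites, Glyptilis}.
Char. 7 (derived state '1') is shared by Aelyx, Dromites, and Glyptilis — a synapomorphy uniting that clade.
Most parsimonious ingroup topology: ((Ornithoma,Helioilis),((Dromites,Glyptilis),Aelyx)).
Ornithoma and Helioilis form a cherry on this tree, so they are sister taxa.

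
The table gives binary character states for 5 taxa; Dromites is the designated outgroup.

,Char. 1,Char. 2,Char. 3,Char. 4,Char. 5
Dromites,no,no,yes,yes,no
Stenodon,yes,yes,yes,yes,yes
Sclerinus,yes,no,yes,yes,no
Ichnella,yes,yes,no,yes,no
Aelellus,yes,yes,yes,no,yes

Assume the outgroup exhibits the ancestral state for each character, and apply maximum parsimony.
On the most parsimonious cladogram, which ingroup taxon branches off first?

Character polarity is set by the outgroup: the derived state is whichever differs from the outgroup's state, so for Char. 3, Char. 4 the derived state is 'no', and for the remaining characters it is 'yes'.
All ingroup taxa share the derived state 'yes' for Char. 1; it defines the ingroup but does not resolve relationships within it.
Char. 2: derived state 'yes' in Aelellus, Ichnella, and Stenodon only — synapomorphy for {Aelellus, Ichnella, Stenodon}.
Char. 3 (derived state 'no') is unique to Ichnella (autapomorphy; uninformative for grouping).
Char. 4: derived state 'no' in Aelellus only — an autapomorphy, so it tells us nothing about relationships among taxa.
Only Aelellus and Stenodon show the derived state 'yes' for Char. 5, supporting them as a clade.
Most parsimonious ingroup topology: (((Stenodon,Aelellus),Ichnella),Sclerinus).
Sclerinus is sister to the clade containing all other ingroup taxa, so it is the earliest-diverging (most basal) ingroup lineage.

Sclerinus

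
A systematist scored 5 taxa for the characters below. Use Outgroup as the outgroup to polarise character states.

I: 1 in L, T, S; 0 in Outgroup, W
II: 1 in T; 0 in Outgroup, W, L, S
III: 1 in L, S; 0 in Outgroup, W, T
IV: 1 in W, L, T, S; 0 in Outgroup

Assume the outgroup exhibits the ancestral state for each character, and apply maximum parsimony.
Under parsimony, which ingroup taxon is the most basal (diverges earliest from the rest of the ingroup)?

The outgroup has state '0' for every character, so '1' is the derived state throughout.
I: derived state '1' in L, S, and T only — synapomorphy for {L, S, T}.
II (derived state '1') is unique to T (autapomorphy; uninformative for grouping).
III (derived state '1') is shared by L and S — a synapomorphy uniting that clade.
All ingroup taxa share the derived state '1' for IV; it defines the ingroup but does not resolve relationships within it.
Most parsimonious ingroup topology: (W,((L,S),T)).
W is sister to the clade containing all other ingroup taxa, so it is the earliest-diverging (most basal) ingroup lineage.

W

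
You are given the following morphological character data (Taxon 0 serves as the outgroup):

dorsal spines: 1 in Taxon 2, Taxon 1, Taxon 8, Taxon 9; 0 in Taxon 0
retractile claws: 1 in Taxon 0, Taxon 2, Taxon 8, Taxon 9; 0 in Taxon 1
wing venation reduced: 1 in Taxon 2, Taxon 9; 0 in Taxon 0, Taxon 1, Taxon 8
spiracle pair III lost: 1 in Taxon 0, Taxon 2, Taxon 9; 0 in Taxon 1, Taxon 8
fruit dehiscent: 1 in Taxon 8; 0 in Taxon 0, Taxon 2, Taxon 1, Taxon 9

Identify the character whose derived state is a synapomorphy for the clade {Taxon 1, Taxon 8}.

spiracle pair III lost

Character polarity is set by the outgroup: the derived state is whichever differs from the outgroup's state, so for retractile claws, spiracle pair III lost the derived state is '0', and for the remaining characters it is '1'.
All ingroup taxa share the derived state '1' for dorsal spines; it defines the ingroup but does not resolve relationships within it.
retractile claws (derived state '0') is unique to Taxon 1 (autapomorphy; uninformative for grouping).
Only Taxon 2 and Taxon 9 show the derived state '1' for wing venation reduced, supporting them as a clade.
spiracle pair III lost (derived state '0') is shared by Taxon 1 and Taxon 8 — a synapomorphy uniting that clade.
fruit dehiscent (derived state '1') is unique to Taxon 8 (autapomorphy; uninformative for grouping).
Most parsimonious ingroup topology: ((Taxon 2,Taxon 9),(Taxon 1,Taxon 8)).
The clade {Taxon 1, Taxon 8} is supported by spiracle pair III lost: its derived state '0' occurs in exactly those taxa and in no other taxon (including the outgroup).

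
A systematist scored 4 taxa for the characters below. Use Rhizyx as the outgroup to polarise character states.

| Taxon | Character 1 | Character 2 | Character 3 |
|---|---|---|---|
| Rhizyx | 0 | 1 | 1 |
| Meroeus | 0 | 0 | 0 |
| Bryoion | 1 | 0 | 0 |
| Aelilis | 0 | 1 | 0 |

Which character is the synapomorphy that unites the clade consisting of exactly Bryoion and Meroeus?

Character polarity is set by the outgroup: the derived state is whichever differs from the outgroup's state, so for Character 2, Character 3 the derived state is '0', and for the remaining characters it is '1'.
Character 1: derived state '1' in Bryoion only — an autapomorphy, so it tells us nothing about relationships among taxa.
Only Bryoion and Meroeus show the derived state '0' for Character 2, supporting them as a clade.
All ingroup taxa share the derived state '0' for Character 3; it defines the ingroup but does not resolve relationships within it.
Most parsimonious ingroup topology: ((Bryoion,Meroeus),Aelilis).
The clade {Bryoion, Meroeus} is supported by Character 2: its derived state '0' occurs in exactly those taxa and in no other taxon (including the outgroup).

Character 2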